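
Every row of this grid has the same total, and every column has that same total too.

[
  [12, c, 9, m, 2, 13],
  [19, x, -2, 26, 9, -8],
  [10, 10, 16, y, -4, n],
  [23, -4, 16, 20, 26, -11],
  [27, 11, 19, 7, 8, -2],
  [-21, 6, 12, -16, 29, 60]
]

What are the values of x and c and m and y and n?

x = 26, c = 21, m = 13, y = 20, n = 18

Rows 4 and 5 both sum to 70, so that's the common total.
Row 2: 19 − 2 + 26 + 9 − 8 = 44, so its missing entry is 70 − 44 = 26.
Column 2: 26 + 10 − 4 + 11 + 6 = 49, so its missing entry is 70 − 49 = 21.
Row 1: 12 + 21 + 9 + 2 + 13 = 57, so its missing entry is 70 − 57 = 13.
Column 4: 13 + 26 + 20 + 7 − 16 = 50, so its missing entry is 70 − 50 = 20.
Row 3: 10 + 10 + 16 + 20 − 4 = 52, so its missing entry is 70 − 52 = 18.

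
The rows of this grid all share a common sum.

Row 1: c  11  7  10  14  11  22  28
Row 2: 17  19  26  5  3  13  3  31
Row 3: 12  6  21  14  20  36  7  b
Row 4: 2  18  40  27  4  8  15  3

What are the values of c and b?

c = 14, b = 1

Rows 2 and 4 both add up to 117, so every row sums to 117.
Row 1: 11 + 7 + 10 + 14 + 11 + 22 + 28 = 103, so the missing entry is 117 − 103 = 14.
Row 3: 12 + 6 + 21 + 14 + 20 + 36 + 7 = 116, so the missing entry is 117 − 116 = 1.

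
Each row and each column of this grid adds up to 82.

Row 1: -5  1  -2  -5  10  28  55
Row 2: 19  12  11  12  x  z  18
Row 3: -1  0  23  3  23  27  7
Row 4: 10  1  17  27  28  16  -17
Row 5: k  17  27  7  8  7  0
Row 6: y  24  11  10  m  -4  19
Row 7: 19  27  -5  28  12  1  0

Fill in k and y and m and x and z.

Row 5 has 17 + 27 + 7 + 8 + 7 + 0 = 66; the blank must be 82 − 66 = 16.
Column 6 has 28 + 27 + 16 + 7 − 4 + 1 = 75; the blank must be 82 − 75 = 7.
Row 2 has 19 + 12 + 11 + 12 + 7 + 18 = 79; the blank must be 82 − 79 = 3.
Column 5 has 10 + 3 + 23 + 28 + 8 + 12 = 84; the blank must be 82 − 84 = -2.
Row 6 has 24 + 11 + 10 − 2 − 4 + 19 = 58; the blank must be 82 − 58 = 24.

k = 16, y = 24, m = -2, x = 3, z = 7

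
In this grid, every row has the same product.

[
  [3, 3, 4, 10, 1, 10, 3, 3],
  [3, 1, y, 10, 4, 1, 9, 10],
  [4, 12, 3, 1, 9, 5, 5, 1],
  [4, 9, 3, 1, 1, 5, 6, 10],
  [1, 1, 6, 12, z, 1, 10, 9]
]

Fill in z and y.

Rows 1 and 4 each multiply to 32400, so every row has product 32400.
Row 5: 1×1×6×12×1×10×9 = 6480, so the missing entry is 32400 ÷ 6480 = 5.
Row 2: 3×1×10×4×1×9×10 = 10800, so the missing entry is 32400 ÷ 10800 = 3.

z = 5, y = 3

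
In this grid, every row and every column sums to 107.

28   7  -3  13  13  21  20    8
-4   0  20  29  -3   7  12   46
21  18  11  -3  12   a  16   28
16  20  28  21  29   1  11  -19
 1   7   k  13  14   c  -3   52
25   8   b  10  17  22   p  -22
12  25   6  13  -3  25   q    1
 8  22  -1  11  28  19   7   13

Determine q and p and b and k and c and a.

q = 28, p = 16, b = 31, k = 15, c = 8, a = 4

Row 7 has 12 + 25 + 6 + 13 − 3 + 25 + 1 = 79; the blank must be 107 − 79 = 28.
Column 7 has 20 + 12 + 16 + 11 − 3 + 28 + 7 = 91; the blank must be 107 − 91 = 16.
Row 3 has 21 + 18 + 11 − 3 + 12 + 16 + 28 = 103; the blank must be 107 − 103 = 4.
Column 6 has 21 + 7 + 4 + 1 + 22 + 25 + 19 = 99; the blank must be 107 − 99 = 8.
Row 5 has 1 + 7 + 13 + 14 + 8 − 3 + 52 = 92; the blank must be 107 − 92 = 15.
Row 6 has 25 + 8 + 10 + 17 + 22 + 16 − 22 = 76; the blank must be 107 − 76 = 31.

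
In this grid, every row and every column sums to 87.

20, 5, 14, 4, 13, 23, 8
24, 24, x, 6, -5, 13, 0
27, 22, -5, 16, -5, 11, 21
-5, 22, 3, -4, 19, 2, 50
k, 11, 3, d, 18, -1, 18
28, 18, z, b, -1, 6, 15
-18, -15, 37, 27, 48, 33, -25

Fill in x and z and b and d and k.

x = 25, z = 10, b = 11, d = 27, k = 11

The known cells in column 1 total 76, leaving 87 − 76 = 11 for the blank.
The known cells in row 2 total 62, leaving 87 − 62 = 25 for the blank.
The known cells in row 5 total 60, leaving 87 − 60 = 27 for the blank.
The known cells in column 4 total 76, leaving 87 − 76 = 11 for the blank.
The known cells in row 6 total 77, leaving 87 − 77 = 10 for the blank.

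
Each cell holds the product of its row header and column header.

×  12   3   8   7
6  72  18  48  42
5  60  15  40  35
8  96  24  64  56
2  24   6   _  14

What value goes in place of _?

2 × 8 = 16.

16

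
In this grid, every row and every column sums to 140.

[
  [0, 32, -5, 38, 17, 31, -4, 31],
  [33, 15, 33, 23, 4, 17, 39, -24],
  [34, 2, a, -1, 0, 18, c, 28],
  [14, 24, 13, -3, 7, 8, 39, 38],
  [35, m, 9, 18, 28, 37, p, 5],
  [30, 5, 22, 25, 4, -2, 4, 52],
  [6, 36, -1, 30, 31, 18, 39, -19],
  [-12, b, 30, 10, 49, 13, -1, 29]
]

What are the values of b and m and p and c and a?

b = 22, m = 4, p = 4, c = 20, a = 39

Row 8 has -12 + 30 + 10 + 49 + 13 − 1 + 29 = 118; the blank must be 140 − 118 = 22.
Column 3 has -5 + 33 + 13 + 9 + 22 − 1 + 30 = 101; the blank must be 140 − 101 = 39.
Row 3 has 34 + 2 + 39 − 1 + 0 + 18 + 28 = 120; the blank must be 140 − 120 = 20.
Column 7 has -4 + 39 + 20 + 39 + 4 + 39 − 1 = 136; the blank must be 140 − 136 = 4.
Row 5 has 35 + 9 + 18 + 28 + 37 + 4 + 5 = 136; the blank must be 140 − 136 = 4.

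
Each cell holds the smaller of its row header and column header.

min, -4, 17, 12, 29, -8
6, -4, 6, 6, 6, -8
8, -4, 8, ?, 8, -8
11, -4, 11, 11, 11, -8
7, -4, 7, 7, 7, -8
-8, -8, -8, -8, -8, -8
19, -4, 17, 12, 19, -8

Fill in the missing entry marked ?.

8

min(8, 12) = 8.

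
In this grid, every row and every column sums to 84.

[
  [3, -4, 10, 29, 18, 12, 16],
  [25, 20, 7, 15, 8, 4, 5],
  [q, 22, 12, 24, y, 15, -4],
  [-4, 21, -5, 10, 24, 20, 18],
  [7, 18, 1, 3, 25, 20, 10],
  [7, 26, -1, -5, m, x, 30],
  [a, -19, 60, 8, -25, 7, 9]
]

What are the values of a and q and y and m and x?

Column 6: 12 + 4 + 15 + 20 + 20 + 7 = 78, so its missing entry is 84 − 78 = 6.
Row 6: 7 + 26 − 1 − 5 + 6 + 30 = 63, so its missing entry is 84 − 63 = 21.
Column 5: 18 + 8 + 24 + 25 + 21 − 25 = 71, so its missing entry is 84 − 71 = 13.
Row 3: 22 + 12 + 24 + 13 + 15 − 4 = 82, so its missing entry is 84 − 82 = 2.
Row 7: -19 + 60 + 8 − 25 + 7 + 9 = 40, so its missing entry is 84 − 40 = 44.

a = 44, q = 2, y = 13, m = 21, x = 6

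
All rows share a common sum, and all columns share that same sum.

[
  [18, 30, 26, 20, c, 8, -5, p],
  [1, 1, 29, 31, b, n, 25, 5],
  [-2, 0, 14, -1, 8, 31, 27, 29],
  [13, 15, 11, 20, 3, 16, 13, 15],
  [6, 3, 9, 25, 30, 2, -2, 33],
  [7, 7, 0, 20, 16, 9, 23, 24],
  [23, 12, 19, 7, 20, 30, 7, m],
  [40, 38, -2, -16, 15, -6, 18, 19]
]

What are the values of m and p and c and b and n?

m = -12, p = -7, c = 16, b = -2, n = 16

Rows 3 and 4 both sum to 106, so that's the common total.
The known cells in column 6 total 90, leaving 106 − 90 = 16 for the blank.
The known cells in row 2 total 108, leaving 106 − 108 = -2 for the blank.
The known cells in column 5 total 90, leaving 106 − 90 = 16 for the blank.
The known cells in row 1 total 113, leaving 106 − 113 = -7 for the blank.
The known cells in row 7 total 118, leaving 106 − 118 = -12 for the blank.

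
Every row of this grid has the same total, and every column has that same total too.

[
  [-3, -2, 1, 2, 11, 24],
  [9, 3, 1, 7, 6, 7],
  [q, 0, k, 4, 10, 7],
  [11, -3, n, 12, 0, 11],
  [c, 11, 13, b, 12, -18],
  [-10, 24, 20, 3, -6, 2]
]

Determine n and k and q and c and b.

Rows 1 and 2 both sum to 33, so that's the common total.
The known cells in column 4 total 28, leaving 33 − 28 = 5 for the blank.
The known cells in row 5 total 23, leaving 33 − 23 = 10 for the blank.
The known cells in column 1 total 17, leaving 33 − 17 = 16 for the blank.
The known cells in row 3 total 37, leaving 33 − 37 = -4 for the blank.
The known cells in row 4 total 31, leaving 33 − 31 = 2 for the blank.

n = 2, k = -4, q = 16, c = 10, b = 5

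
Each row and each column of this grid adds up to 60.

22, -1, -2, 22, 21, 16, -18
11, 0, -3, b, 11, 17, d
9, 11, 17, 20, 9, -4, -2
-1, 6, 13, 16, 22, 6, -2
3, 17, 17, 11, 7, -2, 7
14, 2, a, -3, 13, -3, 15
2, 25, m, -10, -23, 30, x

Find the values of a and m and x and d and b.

a = 22, m = -4, x = 40, d = 20, b = 4

Column 4 has 22 + 20 + 16 + 11 − 3 − 10 = 56; the blank must be 60 − 56 = 4.
Row 2 has 11 + 0 − 3 + 4 + 11 + 17 = 40; the blank must be 60 − 40 = 20.
Column 7 has -18 + 20 − 2 − 2 + 7 + 15 = 20; the blank must be 60 − 20 = 40.
Row 7 has 2 + 25 − 10 − 23 + 30 + 40 = 64; the blank must be 60 − 64 = -4.
Row 6 has 14 + 2 − 3 + 13 − 3 + 15 = 38; the blank must be 60 − 38 = 22.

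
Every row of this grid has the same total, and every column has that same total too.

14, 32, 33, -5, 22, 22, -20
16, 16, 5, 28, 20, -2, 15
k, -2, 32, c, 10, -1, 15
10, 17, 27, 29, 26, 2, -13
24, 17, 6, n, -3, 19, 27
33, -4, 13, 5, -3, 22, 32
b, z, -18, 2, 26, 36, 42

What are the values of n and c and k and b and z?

Rows 1 and 2 both sum to 98, so that's the common total.
Row 5 has 24 + 17 + 6 − 3 + 19 + 27 = 90; the blank must be 98 − 90 = 8.
Column 2 has 32 + 16 − 2 + 17 + 17 − 4 = 76; the blank must be 98 − 76 = 22.
Column 4 has -5 + 28 + 29 + 8 + 5 + 2 = 67; the blank must be 98 − 67 = 31.
Row 3 has -2 + 32 + 31 + 10 − 1 + 15 = 85; the blank must be 98 − 85 = 13.
Row 7 has 22 − 18 + 2 + 26 + 36 + 42 = 110; the blank must be 98 − 110 = -12.

n = 8, c = 31, k = 13, b = -12, z = 22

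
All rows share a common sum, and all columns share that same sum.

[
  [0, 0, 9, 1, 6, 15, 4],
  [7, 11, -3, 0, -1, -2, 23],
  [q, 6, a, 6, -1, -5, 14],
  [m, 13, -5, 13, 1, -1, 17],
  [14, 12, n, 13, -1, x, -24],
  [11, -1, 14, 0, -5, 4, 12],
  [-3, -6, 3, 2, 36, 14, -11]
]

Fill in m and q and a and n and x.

Rows 1 and 2 both sum to 35, so that's the common total.
Row 4 has 13 − 5 + 13 + 1 − 1 + 17 = 38; the blank must be 35 − 38 = -3.
Column 1 has 0 + 7 − 3 + 14 + 11 − 3 = 26; the blank must be 35 − 26 = 9.
Column 6 has 15 − 2 − 5 − 1 + 4 + 14 = 25; the blank must be 35 − 25 = 10.
Row 5 has 14 + 12 + 13 − 1 + 10 − 24 = 24; the blank must be 35 − 24 = 11.
Row 3 has 9 + 6 + 6 − 1 − 5 + 14 = 29; the blank must be 35 − 29 = 6.

m = -3, q = 9, a = 6, n = 11, x = 10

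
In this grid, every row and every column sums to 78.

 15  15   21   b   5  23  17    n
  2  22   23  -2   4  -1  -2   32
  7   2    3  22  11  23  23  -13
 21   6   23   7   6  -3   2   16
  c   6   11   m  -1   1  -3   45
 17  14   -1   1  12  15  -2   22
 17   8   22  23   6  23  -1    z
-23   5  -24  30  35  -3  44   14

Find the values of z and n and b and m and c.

The known cells in column 1 total 56, leaving 78 − 56 = 22 for the blank.
The known cells in row 5 total 81, leaving 78 − 81 = -3 for the blank.
The known cells in column 4 total 78, leaving 78 − 78 = 0 for the blank.
The known cells in row 1 total 96, leaving 78 − 96 = -18 for the blank.
The known cells in row 7 total 98, leaving 78 − 98 = -20 for the blank.

z = -20, n = -18, b = 0, m = -3, c = 22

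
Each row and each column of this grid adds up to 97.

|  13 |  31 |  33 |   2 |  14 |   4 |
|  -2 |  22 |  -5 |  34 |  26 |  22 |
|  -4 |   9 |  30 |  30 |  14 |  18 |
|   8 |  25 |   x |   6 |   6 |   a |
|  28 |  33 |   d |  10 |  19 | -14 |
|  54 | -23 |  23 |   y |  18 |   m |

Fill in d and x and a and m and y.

Row 5: 28 + 33 + 10 + 19 − 14 = 76, so its missing entry is 97 − 76 = 21.
Column 4: 2 + 34 + 30 + 6 + 10 = 82, so its missing entry is 97 − 82 = 15.
Row 6: 54 − 23 + 23 + 15 + 18 = 87, so its missing entry is 97 − 87 = 10.
Column 3: 33 − 5 + 30 + 21 + 23 = 102, so its missing entry is 97 − 102 = -5.
Row 4: 8 + 25 − 5 + 6 + 6 = 40, so its missing entry is 97 − 40 = 57.

d = 21, x = -5, a = 57, m = 10, y = 15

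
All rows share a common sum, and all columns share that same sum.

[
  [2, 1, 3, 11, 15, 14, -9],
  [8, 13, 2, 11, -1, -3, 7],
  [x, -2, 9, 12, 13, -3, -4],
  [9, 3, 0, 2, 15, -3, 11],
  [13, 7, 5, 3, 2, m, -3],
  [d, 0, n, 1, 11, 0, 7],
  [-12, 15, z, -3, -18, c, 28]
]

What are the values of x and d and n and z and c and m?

Rows 1 and 2 both sum to 37, so that's the common total.
Row 3: -2 + 9 + 12 + 13 − 3 − 4 = 25, so its missing entry is 37 − 25 = 12.
Row 5: 13 + 7 + 5 + 3 + 2 − 3 = 27, so its missing entry is 37 − 27 = 10.
Column 6: 14 − 3 − 3 − 3 + 10 + 0 = 15, so its missing entry is 37 − 15 = 22.
Row 7: -12 + 15 − 3 − 18 + 22 + 28 = 32, so its missing entry is 37 − 32 = 5.
Column 1: 2 + 8 + 12 + 9 + 13 − 12 = 32, so its missing entry is 37 − 32 = 5.
Row 6: 5 + 0 + 1 + 11 + 0 + 7 = 24, so its missing entry is 37 − 24 = 13.

x = 12, d = 5, n = 13, z = 5, c = 22, m = 10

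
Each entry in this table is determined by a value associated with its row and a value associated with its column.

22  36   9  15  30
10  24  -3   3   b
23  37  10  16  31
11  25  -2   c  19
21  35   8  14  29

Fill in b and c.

b = 18, c = 4

The difference between any two rows is the same in every column — this is an addition table with the headers hidden.
Row 2 minus row 1 is 10 − 22 = -12, so its entry in column 5 is 30 + (-12) = 18.
Row 4 minus row 1 is 11 − 22 = -11, so its entry in column 4 is 15 + (-11) = 4.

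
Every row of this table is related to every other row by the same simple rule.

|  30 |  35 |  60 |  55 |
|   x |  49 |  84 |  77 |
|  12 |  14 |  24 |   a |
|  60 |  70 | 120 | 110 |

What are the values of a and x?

Each row is a constant multiple of every other row — this is a multiplication table with the headers hidden.
Row 3 is 14/35 = 2/5 times row 1, so its entry in column 4 is 55 × 2/5 = 22.
Row 2 is 49/35 = 7/5 times row 1, so its entry in column 1 is 30 × 7/5 = 42.

a = 22, x = 42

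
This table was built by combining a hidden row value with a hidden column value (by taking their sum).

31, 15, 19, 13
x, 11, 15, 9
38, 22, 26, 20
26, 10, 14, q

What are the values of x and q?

The difference between any two rows is the same in every column — this is an addition table with the headers hidden.
Row 2 minus row 1 is 15 − 19 = -4, so its entry in column 1 is 31 + (-4) = 27.
Row 4 minus row 1 is 14 − 19 = -5, so its entry in column 4 is 13 + (-5) = 8.

x = 27, q = 8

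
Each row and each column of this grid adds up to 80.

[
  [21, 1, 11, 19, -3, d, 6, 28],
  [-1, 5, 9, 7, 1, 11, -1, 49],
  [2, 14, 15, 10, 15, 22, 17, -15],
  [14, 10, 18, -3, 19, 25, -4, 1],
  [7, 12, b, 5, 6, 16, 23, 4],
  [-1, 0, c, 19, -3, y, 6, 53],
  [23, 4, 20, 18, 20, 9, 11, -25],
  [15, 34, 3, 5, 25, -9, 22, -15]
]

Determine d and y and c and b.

d = -3, y = 9, c = -3, b = 7

Row 5 has 7 + 12 + 5 + 6 + 16 + 23 + 4 = 73; the blank must be 80 − 73 = 7.
Row 1 has 21 + 1 + 11 + 19 − 3 + 6 + 28 = 83; the blank must be 80 − 83 = -3.
Column 6 has -3 + 11 + 22 + 25 + 16 + 9 − 9 = 71; the blank must be 80 − 71 = 9.
Row 6 has -1 + 0 + 19 − 3 + 9 + 6 + 53 = 83; the blank must be 80 − 83 = -3.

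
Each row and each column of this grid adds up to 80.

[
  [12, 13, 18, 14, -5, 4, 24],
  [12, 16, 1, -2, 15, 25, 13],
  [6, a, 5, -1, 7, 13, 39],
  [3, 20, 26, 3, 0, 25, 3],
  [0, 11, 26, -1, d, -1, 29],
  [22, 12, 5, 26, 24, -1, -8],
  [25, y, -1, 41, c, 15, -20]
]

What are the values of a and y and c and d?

Row 5 has 0 + 11 + 26 − 1 − 1 + 29 = 64; the blank must be 80 − 64 = 16.
Column 5 has -5 + 15 + 7 + 0 + 16 + 24 = 57; the blank must be 80 − 57 = 23.
Row 7 has 25 − 1 + 41 + 23 + 15 − 20 = 83; the blank must be 80 − 83 = -3.
Row 3 has 6 + 5 − 1 + 7 + 13 + 39 = 69; the blank must be 80 − 69 = 11.

a = 11, y = -3, c = 23, d = 16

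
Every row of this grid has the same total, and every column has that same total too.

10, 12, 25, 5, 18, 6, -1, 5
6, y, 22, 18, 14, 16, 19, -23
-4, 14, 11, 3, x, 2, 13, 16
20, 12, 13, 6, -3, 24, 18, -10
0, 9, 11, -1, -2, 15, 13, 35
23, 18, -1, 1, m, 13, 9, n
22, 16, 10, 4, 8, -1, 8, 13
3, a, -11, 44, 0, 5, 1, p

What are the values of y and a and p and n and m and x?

Rows 1 and 4 both sum to 80, so that's the common total.
Row 3 has -4 + 14 + 11 + 3 + 2 + 13 + 16 = 55; the blank must be 80 − 55 = 25.
Row 2 has 6 + 22 + 18 + 14 + 16 + 19 − 23 = 72; the blank must be 80 − 72 = 8.
Column 2 has 12 + 8 + 14 + 12 + 9 + 18 + 16 = 89; the blank must be 80 − 89 = -9.
Row 8 has 3 − 9 − 11 + 44 + 0 + 5 + 1 = 33; the blank must be 80 − 33 = 47.
Column 5 has 18 + 14 + 25 − 3 − 2 + 8 + 0 = 60; the blank must be 80 − 60 = 20.
Row 6 has 23 + 18 − 1 + 1 + 20 + 13 + 9 = 83; the blank must be 80 − 83 = -3.

y = 8, a = -9, p = 47, n = -3, m = 20, x = 25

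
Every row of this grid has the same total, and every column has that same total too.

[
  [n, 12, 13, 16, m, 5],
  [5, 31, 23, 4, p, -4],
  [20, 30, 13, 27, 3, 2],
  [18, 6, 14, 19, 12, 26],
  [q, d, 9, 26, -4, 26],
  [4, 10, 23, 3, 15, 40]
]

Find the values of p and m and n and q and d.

p = 36, m = 33, n = 16, q = 32, d = 6

Rows 3 and 4 both sum to 95, so that's the common total.
Row 2: 5 + 31 + 23 + 4 − 4 = 59, so its missing entry is 95 − 59 = 36.
Column 5: 36 + 3 + 12 − 4 + 15 = 62, so its missing entry is 95 − 62 = 33.
Row 1: 12 + 13 + 16 + 33 + 5 = 79, so its missing entry is 95 − 79 = 16.
Column 1: 16 + 5 + 20 + 18 + 4 = 63, so its missing entry is 95 − 63 = 32.
Row 5: 32 + 9 + 26 − 4 + 26 = 89, so its missing entry is 95 − 89 = 6.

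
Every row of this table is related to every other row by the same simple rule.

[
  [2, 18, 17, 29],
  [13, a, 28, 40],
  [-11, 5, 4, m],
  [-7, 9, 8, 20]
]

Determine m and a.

m = 16, a = 29

The difference between any two rows is the same in every column — this is an addition table with the headers hidden.
Row 3 minus row 1 is -11 − 2 = -13, so its entry in column 4 is 29 + (-13) = 16.
Row 2 minus row 1 is 13 − 2 = 11, so its entry in column 2 is 18 + 11 = 29.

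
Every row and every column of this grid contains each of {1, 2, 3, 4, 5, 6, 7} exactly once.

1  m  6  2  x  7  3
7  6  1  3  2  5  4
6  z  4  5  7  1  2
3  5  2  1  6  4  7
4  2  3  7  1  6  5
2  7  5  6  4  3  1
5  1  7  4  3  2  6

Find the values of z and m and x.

z = 3, m = 4, x = 5

At (row 1, col 5): column 5 already has {1, 2, 3, 4, 6, 7}, so the value is 5.
At (row 1, col 2): row 1 already has {1, 2, 3, 5, 6, 7}, so the value is 4.
For row 3, column 2: row 3 already has {1, 2, 4, 5, 6, 7}; that leaves 3.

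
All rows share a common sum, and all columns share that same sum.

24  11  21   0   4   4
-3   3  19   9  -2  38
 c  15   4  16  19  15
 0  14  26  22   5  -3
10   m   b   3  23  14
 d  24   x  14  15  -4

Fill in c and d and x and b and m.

Rows 1 and 2 both sum to 64, so that's the common total.
Row 3: 15 + 4 + 16 + 19 + 15 = 69, so its missing entry is 64 − 69 = -5.
Column 1: 24 − 3 − 5 + 0 + 10 = 26, so its missing entry is 64 − 26 = 38.
Column 2: 11 + 3 + 15 + 14 + 24 = 67, so its missing entry is 64 − 67 = -3.
Row 5: 10 − 3 + 3 + 23 + 14 = 47, so its missing entry is 64 − 47 = 17.
Row 6: 38 + 24 + 14 + 15 − 4 = 87, so its missing entry is 64 − 87 = -23.

c = -5, d = 38, x = -23, b = 17, m = -3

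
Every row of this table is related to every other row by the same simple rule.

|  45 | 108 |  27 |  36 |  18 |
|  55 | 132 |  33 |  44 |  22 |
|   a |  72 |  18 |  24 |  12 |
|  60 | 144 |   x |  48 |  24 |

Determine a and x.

a = 30, x = 36

Each row is a constant multiple of every other row — this is a multiplication table with the headers hidden.
Row 3 is 24/36 = 2/3 times row 1, so its entry in column 1 is 45 × 2/3 = 30.
Row 4 is 48/36 = 4/3 times row 1, so its entry in column 3 is 27 × 4/3 = 36.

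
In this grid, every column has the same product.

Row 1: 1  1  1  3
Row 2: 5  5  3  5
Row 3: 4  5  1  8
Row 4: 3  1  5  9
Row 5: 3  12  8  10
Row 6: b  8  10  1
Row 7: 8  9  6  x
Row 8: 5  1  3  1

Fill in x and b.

x = 2, b = 3

Columns 2 and 3 each multiply to 21600, so every column has product 21600.
Column 4: 3×5×8×9×10×1×1 = 10800, so the missing entry is 21600 ÷ 10800 = 2.
Column 1: 1×5×4×3×3×8×5 = 7200, so the missing entry is 21600 ÷ 7200 = 3.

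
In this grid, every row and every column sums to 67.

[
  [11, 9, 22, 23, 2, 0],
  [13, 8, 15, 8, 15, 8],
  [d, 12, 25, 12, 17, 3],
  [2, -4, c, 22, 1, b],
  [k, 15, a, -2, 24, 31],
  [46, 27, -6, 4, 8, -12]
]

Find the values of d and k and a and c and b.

d = -2, k = -3, a = 2, c = 9, b = 37

The known cells in row 3 total 69, leaving 67 − 69 = -2 for the blank.
The known cells in column 1 total 70, leaving 67 − 70 = -3 for the blank.
The known cells in row 5 total 65, leaving 67 − 65 = 2 for the blank.
The known cells in column 3 total 58, leaving 67 − 58 = 9 for the blank.
The known cells in row 4 total 30, leaving 67 − 30 = 37 for the blank.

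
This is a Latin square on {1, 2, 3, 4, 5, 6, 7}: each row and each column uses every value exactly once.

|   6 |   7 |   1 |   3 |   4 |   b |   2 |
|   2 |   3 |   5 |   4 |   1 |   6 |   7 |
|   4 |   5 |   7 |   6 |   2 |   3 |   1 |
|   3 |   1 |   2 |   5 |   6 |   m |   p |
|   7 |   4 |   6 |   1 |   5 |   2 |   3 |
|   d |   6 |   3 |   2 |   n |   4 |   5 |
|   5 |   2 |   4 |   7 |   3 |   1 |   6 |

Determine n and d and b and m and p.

n = 7, d = 1, b = 5, m = 7, p = 4

At (row 6, col 5): column 5 already has {1, 2, 3, 4, 5, 6}, so the value is 7.
Cell (6,1): row 6 already has {2, 3, 4, 5, 6, 7} → 1.
Cell (1,6): row 1 already has {1, 2, 3, 4, 6, 7} → 5.
At (row 4, col 7): column 7 already has {1, 2, 3, 5, 6, 7}, so the value is 4.
At (row 4, col 6): row 4 already has {1, 2, 3, 4, 5, 6}, so the value is 7.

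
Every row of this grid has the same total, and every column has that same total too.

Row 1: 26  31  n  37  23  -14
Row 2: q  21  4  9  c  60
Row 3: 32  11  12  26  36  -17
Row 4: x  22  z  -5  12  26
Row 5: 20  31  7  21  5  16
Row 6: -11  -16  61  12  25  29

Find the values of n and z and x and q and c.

n = -3, z = 19, x = 26, q = 7, c = -1

Rows 3 and 5 both sum to 100, so that's the common total.
Column 5 has 23 + 36 + 12 + 5 + 25 = 101; the blank must be 100 − 101 = -1.
Row 1 has 26 + 31 + 37 + 23 − 14 = 103; the blank must be 100 − 103 = -3.
Row 2 has 21 + 4 + 9 − 1 + 60 = 93; the blank must be 100 − 93 = 7.
Column 1 has 26 + 7 + 32 + 20 − 11 = 74; the blank must be 100 − 74 = 26.
Row 4 has 26 + 22 − 5 + 12 + 26 = 81; the blank must be 100 − 81 = 19.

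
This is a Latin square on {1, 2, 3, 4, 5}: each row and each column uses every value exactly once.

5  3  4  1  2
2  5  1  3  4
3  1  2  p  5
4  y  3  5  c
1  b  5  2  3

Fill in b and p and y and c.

b = 4, p = 4, y = 2, c = 1

For row 3, column 4: row 3 already has {1, 2, 3, 5}; that leaves 4.
At (row 5, col 2): row 5 already has {1, 2, 3, 5}, so the value is 4.
At (row 4, col 2): column 2 already has {1, 3, 4, 5}, so the value is 2.
At (row 4, col 5): row 4 already has {2, 3, 4, 5}, so the value is 1.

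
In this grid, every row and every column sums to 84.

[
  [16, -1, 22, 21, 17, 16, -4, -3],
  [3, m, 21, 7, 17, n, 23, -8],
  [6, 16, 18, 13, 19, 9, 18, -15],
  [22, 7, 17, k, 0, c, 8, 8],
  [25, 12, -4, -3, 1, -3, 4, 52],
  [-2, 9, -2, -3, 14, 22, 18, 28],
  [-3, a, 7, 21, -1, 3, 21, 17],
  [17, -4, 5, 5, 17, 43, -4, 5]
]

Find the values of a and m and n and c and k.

Row 7: -3 + 7 + 21 − 1 + 3 + 21 + 17 = 65, so its missing entry is 84 − 65 = 19.
Column 2: -1 + 16 + 7 + 12 + 9 + 19 − 4 = 58, so its missing entry is 84 − 58 = 26.
Row 2: 3 + 26 + 21 + 7 + 17 + 23 − 8 = 89, so its missing entry is 84 − 89 = -5.
Column 4: 21 + 7 + 13 − 3 − 3 + 21 + 5 = 61, so its missing entry is 84 − 61 = 23.
Row 4: 22 + 7 + 17 + 23 + 0 + 8 + 8 = 85, so its missing entry is 84 − 85 = -1.

a = 19, m = 26, n = -5, c = -1, k = 23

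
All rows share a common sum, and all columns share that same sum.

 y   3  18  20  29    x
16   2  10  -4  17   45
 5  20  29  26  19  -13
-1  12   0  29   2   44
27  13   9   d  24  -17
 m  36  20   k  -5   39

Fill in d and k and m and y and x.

Rows 2 and 3 both sum to 86, so that's the common total.
Row 5: 27 + 13 + 9 + 24 − 17 = 56, so its missing entry is 86 − 56 = 30.
Column 6: 45 − 13 + 44 − 17 + 39 = 98, so its missing entry is 86 − 98 = -12.
Row 1: 3 + 18 + 20 + 29 − 12 = 58, so its missing entry is 86 − 58 = 28.
Column 1: 28 + 16 + 5 − 1 + 27 = 75, so its missing entry is 86 − 75 = 11.
Row 6: 11 + 36 + 20 − 5 + 39 = 101, so its missing entry is 86 − 101 = -15.

d = 30, k = -15, m = 11, y = 28, x = -12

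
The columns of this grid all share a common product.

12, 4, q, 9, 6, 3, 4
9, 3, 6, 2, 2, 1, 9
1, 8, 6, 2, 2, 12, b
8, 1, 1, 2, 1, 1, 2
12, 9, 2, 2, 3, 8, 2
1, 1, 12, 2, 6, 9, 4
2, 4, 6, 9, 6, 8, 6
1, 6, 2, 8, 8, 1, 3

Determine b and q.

Columns 1 and 5 each multiply to 20736, so every column has product 20736.
Column 7: 4×9×2×2×4×6×3 = 10368, so the missing entry is 20736 ÷ 10368 = 2.
Column 3: 6×6×1×2×12×6×2 = 10368, so the missing entry is 20736 ÷ 10368 = 2.

b = 2, q = 2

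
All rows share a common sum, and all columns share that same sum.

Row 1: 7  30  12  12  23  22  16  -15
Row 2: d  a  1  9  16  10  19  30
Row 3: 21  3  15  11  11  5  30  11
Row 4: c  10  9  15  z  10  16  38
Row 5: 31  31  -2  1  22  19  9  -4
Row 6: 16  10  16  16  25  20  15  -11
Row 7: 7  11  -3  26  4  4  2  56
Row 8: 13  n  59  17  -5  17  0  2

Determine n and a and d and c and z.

Rows 1 and 3 both sum to 107, so that's the common total.
Row 8 has 13 + 59 + 17 − 5 + 17 + 0 + 2 = 103; the blank must be 107 − 103 = 4.
Column 5 has 23 + 16 + 11 + 22 + 25 + 4 − 5 = 96; the blank must be 107 − 96 = 11.
Column 2 has 30 + 3 + 10 + 31 + 10 + 11 + 4 = 99; the blank must be 107 − 99 = 8.
Row 4 has 10 + 9 + 15 + 11 + 10 + 16 + 38 = 109; the blank must be 107 − 109 = -2.
Row 2 has 8 + 1 + 9 + 16 + 10 + 19 + 30 = 93; the blank must be 107 − 93 = 14.

n = 4, a = 8, d = 14, c = -2, z = 11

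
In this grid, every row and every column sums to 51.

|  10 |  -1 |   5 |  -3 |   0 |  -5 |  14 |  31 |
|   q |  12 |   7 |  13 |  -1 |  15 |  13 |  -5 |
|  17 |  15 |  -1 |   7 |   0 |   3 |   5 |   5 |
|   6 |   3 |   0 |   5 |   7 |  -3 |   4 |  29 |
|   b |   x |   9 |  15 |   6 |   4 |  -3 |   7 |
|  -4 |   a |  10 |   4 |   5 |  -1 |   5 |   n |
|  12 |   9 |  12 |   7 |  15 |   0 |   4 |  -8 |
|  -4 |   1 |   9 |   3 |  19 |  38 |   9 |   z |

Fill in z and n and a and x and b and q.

The known cells in row 8 total 75, leaving 51 − 75 = -24 for the blank.
The known cells in column 8 total 35, leaving 51 − 35 = 16 for the blank.
The known cells in row 6 total 35, leaving 51 − 35 = 16 for the blank.
The known cells in row 2 total 54, leaving 51 − 54 = -3 for the blank.
The known cells in column 1 total 34, leaving 51 − 34 = 17 for the blank.
The known cells in row 5 total 55, leaving 51 − 55 = -4 for the blank.

z = -24, n = 16, a = 16, x = -4, b = 17, q = -3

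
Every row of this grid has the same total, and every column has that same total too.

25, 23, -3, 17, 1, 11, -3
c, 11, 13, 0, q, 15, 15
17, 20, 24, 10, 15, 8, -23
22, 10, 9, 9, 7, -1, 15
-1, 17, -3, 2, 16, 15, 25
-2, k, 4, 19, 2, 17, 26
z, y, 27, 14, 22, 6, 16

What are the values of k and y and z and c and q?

k = 5, y = -15, z = 1, c = 9, q = 8

Rows 1 and 3 both sum to 71, so that's the common total.
Row 6: -2 + 4 + 19 + 2 + 17 + 26 = 66, so its missing entry is 71 − 66 = 5.
Column 2: 23 + 11 + 20 + 10 + 17 + 5 = 86, so its missing entry is 71 − 86 = -15.
Column 5: 1 + 15 + 7 + 16 + 2 + 22 = 63, so its missing entry is 71 − 63 = 8.
Row 7: -15 + 27 + 14 + 22 + 6 + 16 = 70, so its missing entry is 71 − 70 = 1.
Row 2: 11 + 13 + 0 + 8 + 15 + 15 = 62, so its missing entry is 71 − 62 = 9.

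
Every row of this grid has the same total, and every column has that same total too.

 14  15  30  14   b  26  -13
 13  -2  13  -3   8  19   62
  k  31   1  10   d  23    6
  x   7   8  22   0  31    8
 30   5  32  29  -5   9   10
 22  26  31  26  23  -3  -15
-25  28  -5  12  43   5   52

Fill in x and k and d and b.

x = 34, k = 22, d = 17, b = 24

Rows 2 and 5 both sum to 110, so that's the common total.
The known cells in row 1 total 86, leaving 110 − 86 = 24 for the blank.
The known cells in column 5 total 93, leaving 110 − 93 = 17 for the blank.
The known cells in row 3 total 88, leaving 110 − 88 = 22 for the blank.
The known cells in row 4 total 76, leaving 110 − 76 = 34 for the blank.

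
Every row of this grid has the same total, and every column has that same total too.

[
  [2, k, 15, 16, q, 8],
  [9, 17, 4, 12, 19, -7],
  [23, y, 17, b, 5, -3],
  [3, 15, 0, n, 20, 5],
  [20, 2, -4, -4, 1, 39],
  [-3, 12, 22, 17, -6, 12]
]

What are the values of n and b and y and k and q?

n = 11, b = 2, y = 10, k = -2, q = 15

Rows 2 and 5 both sum to 54, so that's the common total.
Column 5 has 19 + 5 + 20 + 1 − 6 = 39; the blank must be 54 − 39 = 15.
Row 1 has 2 + 15 + 16 + 15 + 8 = 56; the blank must be 54 − 56 = -2.
Column 2 has -2 + 17 + 15 + 2 + 12 = 44; the blank must be 54 − 44 = 10.
Row 3 has 23 + 10 + 17 + 5 − 3 = 52; the blank must be 54 − 52 = 2.
Row 4 has 3 + 15 + 0 + 20 + 5 = 43; the blank must be 54 − 43 = 11.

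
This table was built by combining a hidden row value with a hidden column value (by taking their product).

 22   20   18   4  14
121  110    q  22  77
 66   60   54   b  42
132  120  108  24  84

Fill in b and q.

Each row is a constant multiple of every other row — this is a multiplication table with the headers hidden.
Row 3 is 66/22 = 3/1 times row 1, so its entry in column 4 is 4 × 3/1 = 12.
Row 2 is 121/22 = 11/2 times row 1, so its entry in column 3 is 18 × 11/2 = 99.

b = 12, q = 99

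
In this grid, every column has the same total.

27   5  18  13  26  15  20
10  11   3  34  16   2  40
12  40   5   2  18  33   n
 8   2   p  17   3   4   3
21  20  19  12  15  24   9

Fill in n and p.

The complete columns each total 78.
Column 7 is missing 78 − 72 = 6 (since 20 + 40 + 3 + 9 = 72).
Column 3 is missing 78 − 45 = 33 (since 18 + 3 + 5 + 19 = 45).

n = 6, p = 33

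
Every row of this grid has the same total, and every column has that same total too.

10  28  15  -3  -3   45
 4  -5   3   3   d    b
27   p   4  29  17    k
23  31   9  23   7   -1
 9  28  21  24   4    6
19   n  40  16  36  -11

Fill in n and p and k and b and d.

n = -8, p = 18, k = -3, b = 56, d = 31

Rows 1 and 4 both sum to 92, so that's the common total.
Row 6 has 19 + 40 + 16 + 36 − 11 = 100; the blank must be 92 − 100 = -8.
Column 2 has 28 − 5 + 31 + 28 − 8 = 74; the blank must be 92 − 74 = 18.
Column 5 has -3 + 17 + 7 + 4 + 36 = 61; the blank must be 92 − 61 = 31.
Row 2 has 4 − 5 + 3 + 3 + 31 = 36; the blank must be 92 − 36 = 56.
Row 3 has 27 + 18 + 4 + 29 + 17 = 95; the blank must be 92 − 95 = -3.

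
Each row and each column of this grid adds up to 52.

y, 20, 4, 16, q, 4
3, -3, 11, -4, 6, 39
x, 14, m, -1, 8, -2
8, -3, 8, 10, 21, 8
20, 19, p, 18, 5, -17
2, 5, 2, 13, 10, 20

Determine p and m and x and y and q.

p = 7, m = 20, x = 13, y = 6, q = 2

Column 5: 6 + 8 + 21 + 5 + 10 = 50, so its missing entry is 52 − 50 = 2.
Row 1: 20 + 4 + 16 + 2 + 4 = 46, so its missing entry is 52 − 46 = 6.
Column 1: 6 + 3 + 8 + 20 + 2 = 39, so its missing entry is 52 − 39 = 13.
Row 5: 20 + 19 + 18 + 5 − 17 = 45, so its missing entry is 52 − 45 = 7.
Row 3: 13 + 14 − 1 + 8 − 2 = 32, so its missing entry is 52 − 32 = 20.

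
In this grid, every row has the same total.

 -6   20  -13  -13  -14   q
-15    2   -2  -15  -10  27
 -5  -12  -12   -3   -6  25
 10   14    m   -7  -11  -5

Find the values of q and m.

The complete rows each total -13.
Row 1 is missing -13 − (-26) = 13 (since -6 + 20 − 13 − 13 − 14 = -26).
Row 4 is missing -13 − 1 = -14 (since 10 + 14 − 7 − 11 − 5 = 1).

q = 13, m = -14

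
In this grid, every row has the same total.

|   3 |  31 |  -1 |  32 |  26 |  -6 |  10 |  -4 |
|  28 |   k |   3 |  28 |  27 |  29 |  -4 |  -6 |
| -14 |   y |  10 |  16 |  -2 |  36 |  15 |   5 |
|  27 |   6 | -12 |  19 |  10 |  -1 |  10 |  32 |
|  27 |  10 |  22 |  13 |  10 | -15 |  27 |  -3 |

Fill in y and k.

Row 1 sums to 91 and so does row 5; that's the common total.
In row 3 the known cells total 66, leaving 91 − 66 = 25.
In row 2 the known cells total 105, leaving 91 − 105 = -14.

y = 25, k = -14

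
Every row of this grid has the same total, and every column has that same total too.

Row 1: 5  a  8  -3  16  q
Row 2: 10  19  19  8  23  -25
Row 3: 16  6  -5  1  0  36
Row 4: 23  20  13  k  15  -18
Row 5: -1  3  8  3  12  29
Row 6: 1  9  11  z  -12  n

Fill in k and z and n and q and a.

k = 1, z = 44, n = 1, q = 31, a = -3

Rows 2 and 3 both sum to 54, so that's the common total.
Column 2: 19 + 6 + 20 + 3 + 9 = 57, so its missing entry is 54 − 57 = -3.
Row 4: 23 + 20 + 13 + 15 − 18 = 53, so its missing entry is 54 − 53 = 1.
Row 1: 5 − 3 + 8 − 3 + 16 = 23, so its missing entry is 54 − 23 = 31.
Column 6: 31 − 25 + 36 − 18 + 29 = 53, so its missing entry is 54 − 53 = 1.
Row 6: 1 + 9 + 11 − 12 + 1 = 10, so its missing entry is 54 − 10 = 44.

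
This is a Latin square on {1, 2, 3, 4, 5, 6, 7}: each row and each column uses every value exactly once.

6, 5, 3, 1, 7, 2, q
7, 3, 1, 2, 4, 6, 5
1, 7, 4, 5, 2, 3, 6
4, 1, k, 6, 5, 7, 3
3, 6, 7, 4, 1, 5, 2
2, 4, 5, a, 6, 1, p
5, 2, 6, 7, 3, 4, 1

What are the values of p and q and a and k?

p = 7, q = 4, a = 3, k = 2

For row 6, column 4: column 4 already has {1, 2, 4, 5, 6, 7}; that leaves 3.
Cell (4,3): row 4 already has {1, 3, 4, 5, 6, 7} → 2.
For row 6, column 7: row 6 already has {1, 2, 3, 4, 5, 6}; that leaves 7.
For row 1, column 7: row 1 already has {1, 2, 3, 5, 6, 7}; that leaves 4.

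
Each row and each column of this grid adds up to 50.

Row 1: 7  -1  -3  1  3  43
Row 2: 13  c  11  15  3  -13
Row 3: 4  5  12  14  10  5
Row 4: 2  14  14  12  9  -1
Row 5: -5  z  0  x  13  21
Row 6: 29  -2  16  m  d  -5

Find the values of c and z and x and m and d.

c = 21, z = 13, x = 8, m = 0, d = 12

Row 2: 13 + 11 + 15 + 3 − 13 = 29, so its missing entry is 50 − 29 = 21.
Column 5: 3 + 3 + 10 + 9 + 13 = 38, so its missing entry is 50 − 38 = 12.
Row 6: 29 − 2 + 16 + 12 − 5 = 50, so its missing entry is 50 − 50 = 0.
Column 4: 1 + 15 + 14 + 12 + 0 = 42, so its missing entry is 50 − 42 = 8.
Row 5: -5 + 0 + 8 + 13 + 21 = 37, so its missing entry is 50 − 37 = 13.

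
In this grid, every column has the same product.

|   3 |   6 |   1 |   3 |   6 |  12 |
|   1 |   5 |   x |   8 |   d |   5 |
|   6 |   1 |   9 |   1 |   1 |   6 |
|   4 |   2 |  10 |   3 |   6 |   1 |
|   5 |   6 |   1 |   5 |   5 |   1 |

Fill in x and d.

x = 4, d = 2

Columns 2 and 6 each multiply to 360, so every column has product 360.
Column 3: 1×9×10×1 = 90, so the missing entry is 360 ÷ 90 = 4.
Column 5: 6×1×6×5 = 180, so the missing entry is 360 ÷ 180 = 2.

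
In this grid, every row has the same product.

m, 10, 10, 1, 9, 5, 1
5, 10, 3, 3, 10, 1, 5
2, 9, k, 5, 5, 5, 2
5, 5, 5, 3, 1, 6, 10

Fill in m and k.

Rows 2 and 4 each multiply to 22500, so every row has product 22500.
Row 1: 10×10×1×9×5×1 = 4500, so the missing entry is 22500 ÷ 4500 = 5.
Row 3: 2×9×5×5×5×2 = 4500, so the missing entry is 22500 ÷ 4500 = 5.

m = 5, k = 5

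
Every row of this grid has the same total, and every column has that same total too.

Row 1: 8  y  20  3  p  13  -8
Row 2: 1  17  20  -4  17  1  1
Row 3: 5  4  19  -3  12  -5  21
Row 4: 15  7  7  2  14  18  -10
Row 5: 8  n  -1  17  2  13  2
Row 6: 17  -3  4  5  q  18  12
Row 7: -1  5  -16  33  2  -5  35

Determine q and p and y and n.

q = 0, p = 6, y = 11, n = 12

Rows 2 and 3 both sum to 53, so that's the common total.
Row 6: 17 − 3 + 4 + 5 + 18 + 12 = 53, so its missing entry is 53 − 53 = 0.
Column 5: 17 + 12 + 14 + 2 + 0 + 2 = 47, so its missing entry is 53 − 47 = 6.
Row 1: 8 + 20 + 3 + 6 + 13 − 8 = 42, so its missing entry is 53 − 42 = 11.
Row 5: 8 − 1 + 17 + 2 + 13 + 2 = 41, so its missing entry is 53 − 41 = 12.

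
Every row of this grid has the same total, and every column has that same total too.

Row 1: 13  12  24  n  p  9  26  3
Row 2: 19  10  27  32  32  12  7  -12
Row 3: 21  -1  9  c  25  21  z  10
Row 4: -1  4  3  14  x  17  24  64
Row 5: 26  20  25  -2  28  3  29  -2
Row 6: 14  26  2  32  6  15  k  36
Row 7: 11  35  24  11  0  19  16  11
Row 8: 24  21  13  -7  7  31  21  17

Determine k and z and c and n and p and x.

k = -4, z = 8, c = 34, n = 13, p = 27, x = 2

Rows 2 and 5 both sum to 127, so that's the common total.
Row 4 has -1 + 4 + 3 + 14 + 17 + 24 + 64 = 125; the blank must be 127 − 125 = 2.
Column 5 has 32 + 25 + 2 + 28 + 6 + 0 + 7 = 100; the blank must be 127 − 100 = 27.
Row 1 has 13 + 12 + 24 + 27 + 9 + 26 + 3 = 114; the blank must be 127 − 114 = 13.
Column 4 has 13 + 32 + 14 − 2 + 32 + 11 − 7 = 93; the blank must be 127 − 93 = 34.
Row 3 has 21 − 1 + 9 + 34 + 25 + 21 + 10 = 119; the blank must be 127 − 119 = 8.
Row 6 has 14 + 26 + 2 + 32 + 6 + 15 + 36 = 131; the blank must be 127 − 131 = -4.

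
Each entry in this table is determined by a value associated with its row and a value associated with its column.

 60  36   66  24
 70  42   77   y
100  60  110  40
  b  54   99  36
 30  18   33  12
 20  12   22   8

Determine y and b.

Each row is a constant multiple of every other row — this is a multiplication table with the headers hidden.
Row 2 is 77/66 = 7/6 times row 1, so its entry in column 4 is 24 × 7/6 = 28.
Row 4 is 99/66 = 3/2 times row 1, so its entry in column 1 is 60 × 3/2 = 90.

y = 28, b = 90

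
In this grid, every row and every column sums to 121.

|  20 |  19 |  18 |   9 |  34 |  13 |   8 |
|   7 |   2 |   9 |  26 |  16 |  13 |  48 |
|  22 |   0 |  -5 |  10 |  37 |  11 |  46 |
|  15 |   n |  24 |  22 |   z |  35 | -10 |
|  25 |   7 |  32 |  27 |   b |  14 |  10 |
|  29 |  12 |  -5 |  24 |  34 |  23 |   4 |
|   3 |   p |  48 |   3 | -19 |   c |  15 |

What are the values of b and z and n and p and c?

b = 6, z = 13, n = 22, p = 59, c = 12

Row 5 has 25 + 7 + 32 + 27 + 14 + 10 = 115; the blank must be 121 − 115 = 6.
Column 5 has 34 + 16 + 37 + 6 + 34 − 19 = 108; the blank must be 121 − 108 = 13.
Column 6 has 13 + 13 + 11 + 35 + 14 + 23 = 109; the blank must be 121 − 109 = 12.
Row 4 has 15 + 24 + 22 + 13 + 35 − 10 = 99; the blank must be 121 − 99 = 22.
Row 7 has 3 + 48 + 3 − 19 + 12 + 15 = 62; the blank must be 121 − 62 = 59.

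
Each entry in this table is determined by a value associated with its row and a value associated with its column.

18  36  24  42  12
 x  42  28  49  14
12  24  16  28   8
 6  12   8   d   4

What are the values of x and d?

x = 21, d = 14

Each row is a constant multiple of every other row — this is a multiplication table with the headers hidden.
Row 2 is 42/36 = 7/6 times row 1, so its entry in column 1 is 18 × 7/6 = 21.
Row 4 is 12/36 = 1/3 times row 1, so its entry in column 4 is 42 × 1/3 = 14.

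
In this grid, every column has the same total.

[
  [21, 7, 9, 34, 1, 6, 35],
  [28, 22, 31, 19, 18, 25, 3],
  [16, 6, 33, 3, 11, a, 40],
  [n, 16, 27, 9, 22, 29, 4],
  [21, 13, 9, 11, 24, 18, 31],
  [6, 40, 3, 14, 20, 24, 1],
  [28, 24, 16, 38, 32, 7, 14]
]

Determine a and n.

Columns 3 and 5 both add up to 128, so every column sums to 128.
Column 6: 6 + 25 + 29 + 18 + 24 + 7 = 109, so the missing entry is 128 − 109 = 19.
Column 1: 21 + 28 + 16 + 21 + 6 + 28 = 120, so the missing entry is 128 − 120 = 8.

a = 19, n = 8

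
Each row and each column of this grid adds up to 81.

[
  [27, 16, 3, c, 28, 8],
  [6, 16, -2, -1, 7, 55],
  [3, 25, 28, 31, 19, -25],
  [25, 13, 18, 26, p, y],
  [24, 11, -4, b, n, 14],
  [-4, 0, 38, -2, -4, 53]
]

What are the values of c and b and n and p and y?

The known cells in row 1 total 82, leaving 81 − 82 = -1 for the blank.
The known cells in column 4 total 53, leaving 81 − 53 = 28 for the blank.
The known cells in row 5 total 73, leaving 81 − 73 = 8 for the blank.
The known cells in column 5 total 58, leaving 81 − 58 = 23 for the blank.
The known cells in row 4 total 105, leaving 81 − 105 = -24 for the blank.

c = -1, b = 28, n = 8, p = 23, y = -24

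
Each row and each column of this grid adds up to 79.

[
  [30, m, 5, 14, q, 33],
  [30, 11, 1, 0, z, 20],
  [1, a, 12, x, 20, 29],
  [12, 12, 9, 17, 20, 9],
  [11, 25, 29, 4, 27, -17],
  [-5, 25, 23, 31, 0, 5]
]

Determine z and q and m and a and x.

The known cells in row 2 total 62, leaving 79 − 62 = 17 for the blank.
The known cells in column 5 total 84, leaving 79 − 84 = -5 for the blank.
The known cells in row 1 total 77, leaving 79 − 77 = 2 for the blank.
The known cells in column 2 total 75, leaving 79 − 75 = 4 for the blank.
The known cells in row 3 total 66, leaving 79 − 66 = 13 for the blank.

z = 17, q = -5, m = 2, a = 4, x = 13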